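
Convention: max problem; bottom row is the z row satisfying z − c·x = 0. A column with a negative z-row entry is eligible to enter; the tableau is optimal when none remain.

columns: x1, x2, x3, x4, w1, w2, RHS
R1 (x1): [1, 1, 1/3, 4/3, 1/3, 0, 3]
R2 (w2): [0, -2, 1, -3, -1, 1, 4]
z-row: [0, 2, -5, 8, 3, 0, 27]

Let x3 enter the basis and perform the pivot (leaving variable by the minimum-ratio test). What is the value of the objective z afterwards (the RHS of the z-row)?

Ratio test on column x3 — row 1: 3/(1/3) = 9; row 2: 4/1 = 4. Minimum is 4 at row 2 (w2 leaves); pivot element 1.
Pivot on row 2; the z-row RHS becomes 27 − (-5)·4 = 47.

47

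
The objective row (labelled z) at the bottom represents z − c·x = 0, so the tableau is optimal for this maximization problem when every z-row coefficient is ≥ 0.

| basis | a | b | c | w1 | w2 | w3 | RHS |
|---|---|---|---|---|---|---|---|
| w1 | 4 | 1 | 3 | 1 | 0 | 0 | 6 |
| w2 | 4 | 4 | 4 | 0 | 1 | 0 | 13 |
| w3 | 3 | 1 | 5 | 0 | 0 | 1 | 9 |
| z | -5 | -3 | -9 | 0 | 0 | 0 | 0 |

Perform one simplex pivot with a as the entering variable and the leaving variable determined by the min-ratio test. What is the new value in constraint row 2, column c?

Ratio test on column a — row 1: 6/4 = 3/2; row 2: 13/4 = 13/4; row 3: 9/3 = 3. Minimum is 3/2 at row 1 (w1 leaves); pivot element 4.
Divide row 1 by 4; eliminate column a from the other rows.
Row 2 update in column c: 4 − 4·(3/4) = 1.

1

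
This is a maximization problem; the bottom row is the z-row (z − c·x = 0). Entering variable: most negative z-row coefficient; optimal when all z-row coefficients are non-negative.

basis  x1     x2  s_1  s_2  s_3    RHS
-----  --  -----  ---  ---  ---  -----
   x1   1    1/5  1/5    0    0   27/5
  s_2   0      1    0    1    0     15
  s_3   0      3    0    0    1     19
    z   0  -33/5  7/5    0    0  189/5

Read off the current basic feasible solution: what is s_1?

0

s_1 is not in the basis, so in the current basic feasible solution s_1 = 0.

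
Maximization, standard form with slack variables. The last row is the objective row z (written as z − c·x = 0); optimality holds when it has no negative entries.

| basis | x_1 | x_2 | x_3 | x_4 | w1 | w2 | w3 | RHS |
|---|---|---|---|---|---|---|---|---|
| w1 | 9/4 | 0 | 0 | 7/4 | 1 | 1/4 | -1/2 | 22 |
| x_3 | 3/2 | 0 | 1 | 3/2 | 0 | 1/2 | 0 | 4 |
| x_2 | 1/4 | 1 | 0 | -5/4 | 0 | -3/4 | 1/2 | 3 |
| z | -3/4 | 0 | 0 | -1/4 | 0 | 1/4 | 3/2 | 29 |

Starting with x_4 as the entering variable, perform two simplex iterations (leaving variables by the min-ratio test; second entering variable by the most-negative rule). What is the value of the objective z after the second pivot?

31

Ratio test on column x_4 — row 1: 22/(7/4) = 88/7; row 2: 4/(3/2) = 8/3; row 3: entry -5/4 ≤ 0. Minimum is 8/3 at row 2 (x_3 leaves); pivot element 3/2.
Pivot on row 2; the z-row RHS becomes 29 − (-1/4)·(8/3) = 89/3.
Next entering variable (most negative z-row entry -1/2): x_1.
Ratio test on column x_1 — row 1: (52/3)/(1/2) = 104/3; row 2: (8/3)/1 = 8/3; row 3: (19/3)/(3/2) = 38/9. Minimum is 8/3 at row 2 (x_4 leaves); pivot element 1.
After the second pivot the z-row RHS is 89/3 − (-1/2)·(8/3) = 31.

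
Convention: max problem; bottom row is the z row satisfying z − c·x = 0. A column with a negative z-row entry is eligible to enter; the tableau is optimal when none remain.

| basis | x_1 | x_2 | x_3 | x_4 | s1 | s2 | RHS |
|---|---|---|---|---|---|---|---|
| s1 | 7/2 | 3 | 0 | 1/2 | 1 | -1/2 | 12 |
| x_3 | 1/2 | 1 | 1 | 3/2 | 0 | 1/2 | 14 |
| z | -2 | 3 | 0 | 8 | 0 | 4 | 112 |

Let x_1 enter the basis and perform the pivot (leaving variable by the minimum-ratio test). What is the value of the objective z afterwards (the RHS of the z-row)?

Ratio test on column x_1 — row 1: 12/(7/2) = 24/7; row 2: 14/(1/2) = 28. Minimum is 24/7 at row 1 (s1 leaves); pivot element 7/2.
Pivot on row 1; the z-row RHS becomes 112 − (-2)·(24/7) = 832/7.

832/7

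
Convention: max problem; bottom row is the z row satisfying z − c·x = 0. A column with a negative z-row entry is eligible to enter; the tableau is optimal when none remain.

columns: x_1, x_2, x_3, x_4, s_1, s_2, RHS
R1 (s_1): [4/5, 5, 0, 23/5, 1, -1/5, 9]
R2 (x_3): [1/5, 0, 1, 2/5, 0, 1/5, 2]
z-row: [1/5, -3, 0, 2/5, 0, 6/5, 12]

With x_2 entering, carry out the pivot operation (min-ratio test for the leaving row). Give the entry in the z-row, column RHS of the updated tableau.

Ratio test on column x_2 — row 1: 9/5 = 9/5; row 2: entry 0 ≤ 0. Minimum is 9/5 at row 1 (s_1 leaves); pivot element 5.
Divide row 1 by 5; eliminate column x_2 from the other rows.
z-row update in column RHS: 12 − (-3)·(9/5) = 87/5.

87/5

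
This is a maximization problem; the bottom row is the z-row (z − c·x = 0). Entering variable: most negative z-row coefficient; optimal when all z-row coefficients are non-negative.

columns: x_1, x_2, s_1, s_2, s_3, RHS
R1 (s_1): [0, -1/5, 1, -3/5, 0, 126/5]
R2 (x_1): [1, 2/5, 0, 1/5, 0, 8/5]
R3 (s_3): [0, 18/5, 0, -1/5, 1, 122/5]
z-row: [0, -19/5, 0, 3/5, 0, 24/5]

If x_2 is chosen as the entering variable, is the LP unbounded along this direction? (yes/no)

Column x_2 has positive entries in row(s) 2, 3, so the ratio test bounds it — not unbounded.

no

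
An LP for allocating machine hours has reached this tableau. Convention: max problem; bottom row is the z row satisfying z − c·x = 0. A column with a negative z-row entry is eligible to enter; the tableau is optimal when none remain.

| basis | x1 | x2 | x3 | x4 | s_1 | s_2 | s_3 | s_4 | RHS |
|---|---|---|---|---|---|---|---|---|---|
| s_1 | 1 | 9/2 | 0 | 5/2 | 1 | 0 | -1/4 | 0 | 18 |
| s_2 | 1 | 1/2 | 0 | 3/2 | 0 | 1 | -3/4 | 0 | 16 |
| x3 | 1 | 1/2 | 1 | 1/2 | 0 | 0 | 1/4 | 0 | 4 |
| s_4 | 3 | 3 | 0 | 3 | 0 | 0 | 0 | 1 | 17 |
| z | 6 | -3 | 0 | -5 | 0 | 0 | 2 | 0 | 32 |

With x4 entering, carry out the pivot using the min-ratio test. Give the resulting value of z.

181/3

Ratio test on column x4 — row 1: 18/(5/2) = 36/5; row 2: 16/(3/2) = 32/3; row 3: 4/(1/2) = 8; row 4: 17/3 = 17/3. Minimum is 17/3 at row 4 (s_4 leaves); pivot element 3.
Pivot on row 4; the z-row RHS becomes 32 − (-5)·(17/3) = 181/3.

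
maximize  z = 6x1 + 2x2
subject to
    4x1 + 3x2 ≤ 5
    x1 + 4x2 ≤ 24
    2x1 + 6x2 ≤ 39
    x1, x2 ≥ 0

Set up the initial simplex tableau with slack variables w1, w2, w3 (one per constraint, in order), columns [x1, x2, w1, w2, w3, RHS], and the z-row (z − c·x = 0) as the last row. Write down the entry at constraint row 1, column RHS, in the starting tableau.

5

The RHS of constraint 1 is b_1 = 5.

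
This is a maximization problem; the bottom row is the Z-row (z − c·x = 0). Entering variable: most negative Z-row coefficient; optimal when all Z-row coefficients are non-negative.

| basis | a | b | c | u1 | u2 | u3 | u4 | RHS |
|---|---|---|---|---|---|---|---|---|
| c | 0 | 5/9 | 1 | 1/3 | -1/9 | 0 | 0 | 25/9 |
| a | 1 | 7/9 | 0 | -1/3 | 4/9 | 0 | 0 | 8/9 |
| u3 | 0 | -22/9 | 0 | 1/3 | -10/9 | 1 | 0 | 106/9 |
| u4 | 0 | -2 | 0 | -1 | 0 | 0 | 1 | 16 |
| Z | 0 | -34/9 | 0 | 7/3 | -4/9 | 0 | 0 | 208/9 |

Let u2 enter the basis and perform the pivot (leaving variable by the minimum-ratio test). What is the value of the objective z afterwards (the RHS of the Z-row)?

24

Ratio test on column u2 — row 1: entry -1/9 ≤ 0; row 2: (8/9)/(4/9) = 2; row 3: entry -10/9 ≤ 0; row 4: entry 0 ≤ 0. Minimum is 2 at row 2 (a leaves); pivot element 4/9.
Pivot on row 2; the Z-row RHS becomes 208/9 − (-4/9)·2 = 24.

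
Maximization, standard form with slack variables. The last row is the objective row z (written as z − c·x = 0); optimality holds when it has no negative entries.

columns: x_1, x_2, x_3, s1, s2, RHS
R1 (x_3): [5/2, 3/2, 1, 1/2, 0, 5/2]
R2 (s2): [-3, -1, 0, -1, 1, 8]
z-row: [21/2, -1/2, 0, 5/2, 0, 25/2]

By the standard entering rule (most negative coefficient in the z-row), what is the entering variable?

x_2

Negative z-row entries: x_2: -1/2.
The most negative is -1/2 in column x_2, so x_2 enters.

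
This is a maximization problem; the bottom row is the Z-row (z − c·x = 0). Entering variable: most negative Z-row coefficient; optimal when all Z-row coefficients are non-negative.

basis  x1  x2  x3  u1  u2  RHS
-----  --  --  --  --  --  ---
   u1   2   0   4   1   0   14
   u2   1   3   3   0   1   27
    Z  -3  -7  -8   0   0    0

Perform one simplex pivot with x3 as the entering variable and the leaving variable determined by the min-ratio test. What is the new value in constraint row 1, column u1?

Ratio test on column x3 — row 1: 14/4 = 7/2; row 2: 27/3 = 9. Minimum is 7/2 at row 1 (u1 leaves); pivot element 4.
Divide row 1 by 4; eliminate column x3 from the other rows.
In the new row 1, the u1 entry is the old entry divided by the pivot: 1/4 = 1/4.

1/4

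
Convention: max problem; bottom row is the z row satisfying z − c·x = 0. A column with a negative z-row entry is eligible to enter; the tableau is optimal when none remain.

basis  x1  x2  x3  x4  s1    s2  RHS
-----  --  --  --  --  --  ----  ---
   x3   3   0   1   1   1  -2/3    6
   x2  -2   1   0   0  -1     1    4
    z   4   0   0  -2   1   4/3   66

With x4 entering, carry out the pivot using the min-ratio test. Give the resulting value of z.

78

Ratio test on column x4 — row 1: 6/1 = 6; row 2: entry 0 ≤ 0. Minimum is 6 at row 1 (x3 leaves); pivot element 1.
Pivot on row 1; the z-row RHS becomes 66 − (-2)·6 = 78.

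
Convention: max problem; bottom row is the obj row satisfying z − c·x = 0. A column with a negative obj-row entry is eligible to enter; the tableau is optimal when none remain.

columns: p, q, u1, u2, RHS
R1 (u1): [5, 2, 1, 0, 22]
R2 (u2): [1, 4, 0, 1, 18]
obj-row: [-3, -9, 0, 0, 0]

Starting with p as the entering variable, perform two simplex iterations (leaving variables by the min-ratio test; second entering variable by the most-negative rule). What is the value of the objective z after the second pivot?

128/3

Ratio test on column p — row 1: 22/5 = 22/5; row 2: 18/1 = 18. Minimum is 22/5 at row 1 (u1 leaves); pivot element 5.
Pivot on row 1; the obj-row RHS becomes 0 − (-3)·(22/5) = 66/5.
Next entering variable (most negative obj-row entry -39/5): q.
Ratio test on column q — row 1: (22/5)/(2/5) = 11; row 2: (68/5)/(18/5) = 34/9. Minimum is 34/9 at row 2 (u2 leaves); pivot element 18/5.
After the second pivot the obj-row RHS is 66/5 − (-39/5)·(34/9) = 128/3.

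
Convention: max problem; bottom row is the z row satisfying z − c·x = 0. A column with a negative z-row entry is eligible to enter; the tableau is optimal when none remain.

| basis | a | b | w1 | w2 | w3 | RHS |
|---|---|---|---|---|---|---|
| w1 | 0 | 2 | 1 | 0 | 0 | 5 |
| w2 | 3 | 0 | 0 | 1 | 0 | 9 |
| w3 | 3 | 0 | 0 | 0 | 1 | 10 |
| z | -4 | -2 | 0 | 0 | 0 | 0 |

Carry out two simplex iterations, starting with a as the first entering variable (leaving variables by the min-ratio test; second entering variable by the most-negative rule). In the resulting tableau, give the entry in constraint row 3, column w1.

0

Ratio test on column a — row 1: entry 0 ≤ 0; row 2: 9/3 = 3; row 3: 10/3 = 10/3. Minimum is 3 at row 2 (w2 leaves); pivot element 3.
Divide row 2 by 3; eliminate column a from the other rows.
Second iteration: most negative z-row entry is -2 in column b, so b enters.
Ratio test on column b — row 1: 5/2 = 5/2; row 2: entry 0 ≤ 0; row 3: entry 0 ≤ 0. Minimum is 5/2 at row 1 (w1 leaves); pivot element 2.
Divide row 1 by 2; eliminate column b from the other rows.
After both pivots, the entry at constraint row 3, column w1 is 0.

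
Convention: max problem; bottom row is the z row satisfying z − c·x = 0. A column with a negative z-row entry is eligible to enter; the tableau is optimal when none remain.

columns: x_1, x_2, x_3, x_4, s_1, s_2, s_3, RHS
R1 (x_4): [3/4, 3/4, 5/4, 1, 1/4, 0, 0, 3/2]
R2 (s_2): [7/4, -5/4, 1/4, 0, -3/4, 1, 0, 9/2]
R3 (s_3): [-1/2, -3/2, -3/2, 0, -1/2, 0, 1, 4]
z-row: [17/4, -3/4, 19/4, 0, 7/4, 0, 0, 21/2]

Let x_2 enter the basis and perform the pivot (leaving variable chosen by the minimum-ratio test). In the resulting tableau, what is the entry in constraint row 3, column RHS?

Ratio test on column x_2 — row 1: (3/2)/(3/4) = 2; row 2: entry -5/4 ≤ 0; row 3: entry -3/2 ≤ 0. Minimum is 2 at row 1 (x_4 leaves); pivot element 3/4.
Divide row 1 by 3/4; eliminate column x_2 from the other rows.
Row 3 update in column RHS: 4 − (-3/2)·2 = 7.

7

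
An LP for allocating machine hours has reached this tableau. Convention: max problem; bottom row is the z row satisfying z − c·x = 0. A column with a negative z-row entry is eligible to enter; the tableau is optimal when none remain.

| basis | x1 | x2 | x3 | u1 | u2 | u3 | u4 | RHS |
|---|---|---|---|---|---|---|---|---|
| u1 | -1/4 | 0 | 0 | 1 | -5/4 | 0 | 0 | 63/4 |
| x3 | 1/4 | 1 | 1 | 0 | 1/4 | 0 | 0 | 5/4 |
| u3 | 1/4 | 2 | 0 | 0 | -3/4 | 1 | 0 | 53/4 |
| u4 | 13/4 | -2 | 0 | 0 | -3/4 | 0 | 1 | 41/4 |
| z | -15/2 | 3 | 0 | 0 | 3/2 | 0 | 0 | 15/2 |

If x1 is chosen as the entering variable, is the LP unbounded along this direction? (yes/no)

Column x1 has positive entries in row(s) 2, 3, 4, so the ratio test bounds it — not unbounded.

no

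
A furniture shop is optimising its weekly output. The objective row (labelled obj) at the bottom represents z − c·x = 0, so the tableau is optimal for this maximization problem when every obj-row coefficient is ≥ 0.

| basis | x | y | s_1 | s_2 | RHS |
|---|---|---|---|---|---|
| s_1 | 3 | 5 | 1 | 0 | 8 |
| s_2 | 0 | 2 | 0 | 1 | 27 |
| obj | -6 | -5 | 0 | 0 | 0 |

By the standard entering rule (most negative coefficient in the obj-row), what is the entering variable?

x

Negative obj-row entries: x: -6, y: -5.
The most negative is -6 in column x, so x enters.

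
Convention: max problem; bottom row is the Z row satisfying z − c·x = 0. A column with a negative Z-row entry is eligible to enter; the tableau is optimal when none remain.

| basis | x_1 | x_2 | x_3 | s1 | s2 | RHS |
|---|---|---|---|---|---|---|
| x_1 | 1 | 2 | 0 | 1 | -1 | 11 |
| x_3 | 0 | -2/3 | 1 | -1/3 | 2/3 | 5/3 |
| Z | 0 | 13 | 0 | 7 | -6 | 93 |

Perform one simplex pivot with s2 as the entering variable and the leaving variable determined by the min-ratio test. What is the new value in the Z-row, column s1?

Ratio test on column s2 — row 1: entry -1 ≤ 0; row 2: (5/3)/(2/3) = 5/2. Minimum is 5/2 at row 2 (x_3 leaves); pivot element 2/3.
Divide row 2 by 2/3; eliminate column s2 from the other rows.
Z-row update in column s1: 7 − (-6)·(-1/2) = 4.

4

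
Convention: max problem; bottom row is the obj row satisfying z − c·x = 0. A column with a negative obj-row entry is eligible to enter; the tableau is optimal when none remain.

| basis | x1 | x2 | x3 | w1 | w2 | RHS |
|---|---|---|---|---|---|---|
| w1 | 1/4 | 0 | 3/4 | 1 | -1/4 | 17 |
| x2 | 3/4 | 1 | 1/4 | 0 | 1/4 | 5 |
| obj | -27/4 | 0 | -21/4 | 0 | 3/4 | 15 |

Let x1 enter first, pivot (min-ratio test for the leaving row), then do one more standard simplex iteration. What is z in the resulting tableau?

Ratio test on column x1 — row 1: 17/(1/4) = 68; row 2: 5/(3/4) = 20/3. Minimum is 20/3 at row 2 (x2 leaves); pivot element 3/4.
Pivot on row 2; the obj-row RHS becomes 15 − (-27/4)·(20/3) = 60.
Next entering variable (most negative obj-row entry -3): x3.
Ratio test on column x3 — row 1: (46/3)/(2/3) = 23; row 2: (20/3)/(1/3) = 20. Minimum is 20 at row 2 (x1 leaves); pivot element 1/3.
After the second pivot the obj-row RHS is 60 − (-3)·20 = 120.

120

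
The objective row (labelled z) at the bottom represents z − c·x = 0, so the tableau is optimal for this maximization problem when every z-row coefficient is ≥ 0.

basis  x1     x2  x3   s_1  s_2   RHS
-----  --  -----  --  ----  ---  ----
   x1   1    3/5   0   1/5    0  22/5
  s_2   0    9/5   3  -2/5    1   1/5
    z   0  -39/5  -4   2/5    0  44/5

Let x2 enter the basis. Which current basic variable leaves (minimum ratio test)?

Column x2 entries and ratios — x1: (22/5)/(3/5) = 22/3; s_2: (1/5)/(9/5) = 1/9.
Smallest ratio is 1/9 in the row of s_2, so s_2 leaves.

s_2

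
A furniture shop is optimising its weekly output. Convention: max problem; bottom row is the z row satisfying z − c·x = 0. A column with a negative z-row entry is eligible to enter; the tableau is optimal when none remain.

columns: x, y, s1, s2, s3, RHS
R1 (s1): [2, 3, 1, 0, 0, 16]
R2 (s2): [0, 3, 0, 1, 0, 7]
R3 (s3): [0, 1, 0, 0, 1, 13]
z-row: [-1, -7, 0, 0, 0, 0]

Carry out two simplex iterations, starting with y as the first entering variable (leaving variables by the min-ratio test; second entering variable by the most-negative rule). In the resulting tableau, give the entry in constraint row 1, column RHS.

Ratio test on column y — row 1: 16/3 = 16/3; row 2: 7/3 = 7/3; row 3: 13/1 = 13. Minimum is 7/3 at row 2 (s2 leaves); pivot element 3.
Divide row 2 by 3; eliminate column y from the other rows.
Second iteration: most negative z-row entry is -1 in column x, so x enters.
Ratio test on column x — row 1: 9/2 = 9/2; row 2: entry 0 ≤ 0; row 3: entry 0 ≤ 0. Minimum is 9/2 at row 1 (s1 leaves); pivot element 2.
Divide row 1 by 2; eliminate column x from the other rows.
After both pivots, the entry at constraint row 1, column RHS is 9/2.

9/2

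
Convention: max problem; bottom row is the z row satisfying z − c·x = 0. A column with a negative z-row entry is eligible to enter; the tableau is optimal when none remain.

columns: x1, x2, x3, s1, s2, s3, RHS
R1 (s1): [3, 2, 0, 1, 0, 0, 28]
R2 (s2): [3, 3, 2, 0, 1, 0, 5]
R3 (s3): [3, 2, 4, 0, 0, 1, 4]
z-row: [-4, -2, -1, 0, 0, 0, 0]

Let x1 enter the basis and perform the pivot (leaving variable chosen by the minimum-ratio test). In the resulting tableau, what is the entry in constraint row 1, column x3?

Ratio test on column x1 — row 1: 28/3 = 28/3; row 2: 5/3 = 5/3; row 3: 4/3 = 4/3. Minimum is 4/3 at row 3 (s3 leaves); pivot element 3.
Divide row 3 by 3; eliminate column x1 from the other rows.
Row 1 update in column x3: 0 − 3·(4/3) = -4.

-4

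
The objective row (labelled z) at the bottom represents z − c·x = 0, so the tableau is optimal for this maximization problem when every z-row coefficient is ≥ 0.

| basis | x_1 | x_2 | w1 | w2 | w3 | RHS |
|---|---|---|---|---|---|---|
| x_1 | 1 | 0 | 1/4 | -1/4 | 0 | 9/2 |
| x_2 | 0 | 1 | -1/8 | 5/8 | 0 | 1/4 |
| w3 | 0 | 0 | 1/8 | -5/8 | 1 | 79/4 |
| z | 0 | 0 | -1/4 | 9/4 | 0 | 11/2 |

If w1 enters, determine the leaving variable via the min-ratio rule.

x_1

Column w1 entries and ratios — x_1: (9/2)/(1/4) = 18; x_2: -1/8 ≤ 0, skip; w3: (79/4)/(1/8) = 158.
Smallest ratio is 18 in the row of x_1, so x_1 leaves.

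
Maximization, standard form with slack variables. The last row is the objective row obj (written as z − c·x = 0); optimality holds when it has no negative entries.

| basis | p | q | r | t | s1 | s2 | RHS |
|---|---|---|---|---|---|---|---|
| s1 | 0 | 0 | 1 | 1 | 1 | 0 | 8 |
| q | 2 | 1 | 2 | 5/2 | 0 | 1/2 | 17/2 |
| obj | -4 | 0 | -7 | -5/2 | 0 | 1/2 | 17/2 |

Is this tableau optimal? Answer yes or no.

no

The obj-row has a negative entry -7 in column r, so it is not optimal.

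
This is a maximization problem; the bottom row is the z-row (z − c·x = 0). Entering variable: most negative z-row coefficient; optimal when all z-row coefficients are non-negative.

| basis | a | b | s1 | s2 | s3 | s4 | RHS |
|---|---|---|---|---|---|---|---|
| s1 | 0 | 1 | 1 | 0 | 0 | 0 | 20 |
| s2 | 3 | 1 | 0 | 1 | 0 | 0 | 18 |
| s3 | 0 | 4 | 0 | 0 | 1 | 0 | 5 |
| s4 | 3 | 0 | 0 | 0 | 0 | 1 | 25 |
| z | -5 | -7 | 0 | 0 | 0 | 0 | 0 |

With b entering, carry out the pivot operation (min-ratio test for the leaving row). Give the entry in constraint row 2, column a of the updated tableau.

3

Ratio test on column b — row 1: 20/1 = 20; row 2: 18/1 = 18; row 3: 5/4 = 5/4; row 4: entry 0 ≤ 0. Minimum is 5/4 at row 3 (s3 leaves); pivot element 4.
Divide row 3 by 4; eliminate column b from the other rows.
Row 2 update in column a: 3 − 1·0 = 3.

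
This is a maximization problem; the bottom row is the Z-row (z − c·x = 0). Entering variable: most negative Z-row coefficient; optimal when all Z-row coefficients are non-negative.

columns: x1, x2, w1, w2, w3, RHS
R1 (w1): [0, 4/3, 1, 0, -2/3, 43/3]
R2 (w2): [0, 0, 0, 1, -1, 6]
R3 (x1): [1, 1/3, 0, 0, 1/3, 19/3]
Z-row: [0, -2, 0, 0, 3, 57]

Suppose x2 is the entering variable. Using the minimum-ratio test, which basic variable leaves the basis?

w1

Column x2 entries and ratios — w1: (43/3)/(4/3) = 43/4; w2: 0 ≤ 0, skip; x1: (19/3)/(1/3) = 19.
Smallest ratio is 43/4 in the row of w1, so w1 leaves.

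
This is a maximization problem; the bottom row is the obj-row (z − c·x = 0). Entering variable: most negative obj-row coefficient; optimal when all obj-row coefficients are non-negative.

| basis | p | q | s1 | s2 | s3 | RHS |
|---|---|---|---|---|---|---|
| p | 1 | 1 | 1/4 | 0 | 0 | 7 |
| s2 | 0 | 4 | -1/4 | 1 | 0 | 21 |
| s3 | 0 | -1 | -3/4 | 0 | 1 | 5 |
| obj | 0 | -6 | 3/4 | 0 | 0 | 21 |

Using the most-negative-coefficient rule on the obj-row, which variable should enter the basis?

q

Negative obj-row entries: q: -6.
The most negative is -6 in column q, so q enters.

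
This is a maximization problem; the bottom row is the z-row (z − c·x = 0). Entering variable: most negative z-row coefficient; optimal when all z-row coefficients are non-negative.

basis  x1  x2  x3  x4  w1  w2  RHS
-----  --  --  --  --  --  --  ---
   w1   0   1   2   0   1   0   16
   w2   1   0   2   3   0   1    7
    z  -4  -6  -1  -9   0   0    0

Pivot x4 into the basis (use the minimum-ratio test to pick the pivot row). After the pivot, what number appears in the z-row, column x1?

Ratio test on column x4 — row 1: entry 0 ≤ 0; row 2: 7/3 = 7/3. Minimum is 7/3 at row 2 (w2 leaves); pivot element 3.
Divide row 2 by 3; eliminate column x4 from the other rows.
z-row update in column x1: -4 − (-9)·(1/3) = -1.

-1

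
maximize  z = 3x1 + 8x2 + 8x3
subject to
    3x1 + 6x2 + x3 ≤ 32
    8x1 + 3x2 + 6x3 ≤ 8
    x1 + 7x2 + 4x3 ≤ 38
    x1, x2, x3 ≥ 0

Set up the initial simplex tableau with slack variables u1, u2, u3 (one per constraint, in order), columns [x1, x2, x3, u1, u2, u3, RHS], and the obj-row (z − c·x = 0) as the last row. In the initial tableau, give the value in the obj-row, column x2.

-8

The obj-row carries the negated objective coefficients: the x2 entry is -8.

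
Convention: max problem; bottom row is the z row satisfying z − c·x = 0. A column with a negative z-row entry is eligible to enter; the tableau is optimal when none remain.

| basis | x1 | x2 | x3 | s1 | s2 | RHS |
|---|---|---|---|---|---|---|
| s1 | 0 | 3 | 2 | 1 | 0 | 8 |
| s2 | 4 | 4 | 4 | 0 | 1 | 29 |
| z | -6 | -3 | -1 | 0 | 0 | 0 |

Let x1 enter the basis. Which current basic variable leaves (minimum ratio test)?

s2

Column x1 entries and ratios — s1: 0 ≤ 0, skip; s2: 29/4 = 29/4.
Smallest ratio is 29/4 in the row of s2, so s2 leaves.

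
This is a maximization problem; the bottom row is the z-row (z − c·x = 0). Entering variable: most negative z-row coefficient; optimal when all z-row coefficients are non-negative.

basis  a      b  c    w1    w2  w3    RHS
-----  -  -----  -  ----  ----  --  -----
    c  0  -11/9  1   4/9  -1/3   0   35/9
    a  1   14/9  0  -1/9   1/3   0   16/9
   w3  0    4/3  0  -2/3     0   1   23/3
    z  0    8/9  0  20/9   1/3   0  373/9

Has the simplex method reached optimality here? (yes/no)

yes

Every z-row coefficient is ≥ 0, so the tableau is optimal.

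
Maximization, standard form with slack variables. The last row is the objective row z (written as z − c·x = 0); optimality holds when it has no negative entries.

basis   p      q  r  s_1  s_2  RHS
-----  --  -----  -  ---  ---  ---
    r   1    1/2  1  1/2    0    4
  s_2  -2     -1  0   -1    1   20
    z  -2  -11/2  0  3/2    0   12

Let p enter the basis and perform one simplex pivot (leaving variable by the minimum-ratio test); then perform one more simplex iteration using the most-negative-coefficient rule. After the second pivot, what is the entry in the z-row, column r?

11

Ratio test on column p — row 1: 4/1 = 4; row 2: entry -2 ≤ 0. Minimum is 4 at row 1 (r leaves); pivot element 1.
Divide row 1 by 1; eliminate column p from the other rows.
Second iteration: most negative z-row entry is -9/2 in column q, so q enters.
Ratio test on column q — row 1: 4/(1/2) = 8; row 2: entry 0 ≤ 0. Minimum is 8 at row 1 (p leaves); pivot element 1/2.
Divide row 1 by 1/2; eliminate column q from the other rows.
After both pivots, the entry at the z-row, column r is 11.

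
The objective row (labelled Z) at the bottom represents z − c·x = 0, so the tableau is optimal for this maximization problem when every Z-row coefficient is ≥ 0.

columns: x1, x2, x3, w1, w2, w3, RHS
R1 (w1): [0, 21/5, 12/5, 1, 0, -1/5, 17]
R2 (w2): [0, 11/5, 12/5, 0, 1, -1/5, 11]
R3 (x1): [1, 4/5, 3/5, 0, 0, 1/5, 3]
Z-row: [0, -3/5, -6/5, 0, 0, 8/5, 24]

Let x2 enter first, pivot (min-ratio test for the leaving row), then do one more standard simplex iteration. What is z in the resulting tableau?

Ratio test on column x2 — row 1: 17/(21/5) = 85/21; row 2: 11/(11/5) = 5; row 3: 3/(4/5) = 15/4. Minimum is 15/4 at row 3 (x1 leaves); pivot element 4/5.
Pivot on row 3; the Z-row RHS becomes 24 − (-3/5)·(15/4) = 105/4.
Next entering variable (most negative Z-row entry -3/4): x3.
Ratio test on column x3 — row 1: entry -3/4 ≤ 0; row 2: (11/4)/(3/4) = 11/3; row 3: (15/4)/(3/4) = 5. Minimum is 11/3 at row 2 (w2 leaves); pivot element 3/4.
After the second pivot the Z-row RHS is 105/4 − (-3/4)·(11/3) = 29.

29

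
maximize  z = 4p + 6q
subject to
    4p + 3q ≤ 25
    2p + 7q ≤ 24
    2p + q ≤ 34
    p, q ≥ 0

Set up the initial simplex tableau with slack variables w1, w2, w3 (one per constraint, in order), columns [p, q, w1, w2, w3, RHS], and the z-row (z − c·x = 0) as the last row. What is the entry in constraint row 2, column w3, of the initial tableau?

Slack w3 belongs to constraint 3; its column is the unit vector e_3, so the entry in row 2 is 0.

0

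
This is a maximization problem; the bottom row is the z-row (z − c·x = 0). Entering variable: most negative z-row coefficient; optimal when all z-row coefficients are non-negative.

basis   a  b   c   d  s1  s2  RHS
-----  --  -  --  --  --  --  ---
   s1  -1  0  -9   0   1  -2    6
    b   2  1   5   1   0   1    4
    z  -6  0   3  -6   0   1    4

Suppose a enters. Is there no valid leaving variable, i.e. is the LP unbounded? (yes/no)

no

Column a has positive entries in row(s) 2, so the ratio test bounds it — not unbounded.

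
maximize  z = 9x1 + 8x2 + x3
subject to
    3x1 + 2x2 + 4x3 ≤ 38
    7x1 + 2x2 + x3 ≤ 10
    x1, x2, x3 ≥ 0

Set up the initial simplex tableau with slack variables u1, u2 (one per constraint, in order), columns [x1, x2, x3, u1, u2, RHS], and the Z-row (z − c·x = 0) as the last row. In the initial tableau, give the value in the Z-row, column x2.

-8

The Z-row carries the negated objective coefficients: the x2 entry is -8.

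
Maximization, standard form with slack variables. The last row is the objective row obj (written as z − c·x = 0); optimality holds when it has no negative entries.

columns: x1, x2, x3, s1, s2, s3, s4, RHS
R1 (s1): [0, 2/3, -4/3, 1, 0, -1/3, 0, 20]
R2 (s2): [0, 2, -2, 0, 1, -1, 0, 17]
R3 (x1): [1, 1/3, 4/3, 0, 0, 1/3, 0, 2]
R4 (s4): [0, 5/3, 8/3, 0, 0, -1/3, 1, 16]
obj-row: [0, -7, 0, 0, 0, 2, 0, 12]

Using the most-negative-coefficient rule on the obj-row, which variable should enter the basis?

x2

Negative obj-row entries: x2: -7.
The most negative is -7 in column x2, so x2 enters.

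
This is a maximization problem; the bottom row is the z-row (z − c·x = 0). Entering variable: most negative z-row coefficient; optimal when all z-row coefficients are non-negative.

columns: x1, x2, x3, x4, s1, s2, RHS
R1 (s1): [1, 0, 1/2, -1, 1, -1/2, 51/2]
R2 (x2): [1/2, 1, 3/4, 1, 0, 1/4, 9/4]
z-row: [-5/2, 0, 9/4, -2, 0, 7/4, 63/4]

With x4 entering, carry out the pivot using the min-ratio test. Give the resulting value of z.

Ratio test on column x4 — row 1: entry -1 ≤ 0; row 2: (9/4)/1 = 9/4. Minimum is 9/4 at row 2 (x2 leaves); pivot element 1.
Pivot on row 2; the z-row RHS becomes 63/4 − (-2)·(9/4) = 81/4.

81/4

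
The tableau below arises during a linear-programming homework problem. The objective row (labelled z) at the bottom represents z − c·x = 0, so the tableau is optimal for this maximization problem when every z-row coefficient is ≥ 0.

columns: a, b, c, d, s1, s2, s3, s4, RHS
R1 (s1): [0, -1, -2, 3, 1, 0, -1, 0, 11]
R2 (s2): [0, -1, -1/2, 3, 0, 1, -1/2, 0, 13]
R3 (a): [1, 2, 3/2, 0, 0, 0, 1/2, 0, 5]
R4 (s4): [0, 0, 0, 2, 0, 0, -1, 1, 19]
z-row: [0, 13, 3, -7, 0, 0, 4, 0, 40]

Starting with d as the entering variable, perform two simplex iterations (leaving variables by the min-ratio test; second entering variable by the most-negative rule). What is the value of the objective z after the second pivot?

611/9

Ratio test on column d — row 1: 11/3 = 11/3; row 2: 13/3 = 13/3; row 3: entry 0 ≤ 0; row 4: 19/2 = 19/2. Minimum is 11/3 at row 1 (s1 leaves); pivot element 3.
Pivot on row 1; the z-row RHS becomes 40 − (-7)·(11/3) = 197/3.
Next entering variable (most negative z-row entry -5/3): c.
Ratio test on column c — row 1: entry -2/3 ≤ 0; row 2: 2/(3/2) = 4/3; row 3: 5/(3/2) = 10/3; row 4: (35/3)/(4/3) = 35/4. Minimum is 4/3 at row 2 (s2 leaves); pivot element 3/2.
After the second pivot the z-row RHS is 197/3 − (-5/3)·(4/3) = 611/9.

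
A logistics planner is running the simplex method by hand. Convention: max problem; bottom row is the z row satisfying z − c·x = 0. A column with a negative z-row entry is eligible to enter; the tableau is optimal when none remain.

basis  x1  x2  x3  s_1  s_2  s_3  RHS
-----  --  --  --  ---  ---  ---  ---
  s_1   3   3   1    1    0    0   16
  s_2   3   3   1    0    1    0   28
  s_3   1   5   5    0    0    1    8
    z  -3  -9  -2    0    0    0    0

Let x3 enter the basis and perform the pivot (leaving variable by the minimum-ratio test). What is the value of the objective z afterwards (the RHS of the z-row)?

16/5

Ratio test on column x3 — row 1: 16/1 = 16; row 2: 28/1 = 28; row 3: 8/5 = 8/5. Minimum is 8/5 at row 3 (s_3 leaves); pivot element 5.
Pivot on row 3; the z-row RHS becomes 0 − (-2)·(8/5) = 16/5.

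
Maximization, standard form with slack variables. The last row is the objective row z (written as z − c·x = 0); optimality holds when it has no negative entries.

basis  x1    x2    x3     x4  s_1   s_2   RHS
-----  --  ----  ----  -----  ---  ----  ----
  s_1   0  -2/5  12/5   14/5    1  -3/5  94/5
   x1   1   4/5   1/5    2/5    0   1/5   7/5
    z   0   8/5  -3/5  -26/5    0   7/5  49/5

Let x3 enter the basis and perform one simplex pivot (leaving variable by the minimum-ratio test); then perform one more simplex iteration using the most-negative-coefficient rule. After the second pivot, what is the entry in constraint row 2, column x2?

2

Ratio test on column x3 — row 1: (94/5)/(12/5) = 47/6; row 2: (7/5)/(1/5) = 7. Minimum is 7 at row 2 (x1 leaves); pivot element 1/5.
Divide row 2 by 1/5; eliminate column x3 from the other rows.
Second iteration: most negative z-row entry is -4 in column x4, so x4 enters.
Ratio test on column x4 — row 1: entry -2 ≤ 0; row 2: 7/2 = 7/2. Minimum is 7/2 at row 2 (x3 leaves); pivot element 2.
Divide row 2 by 2; eliminate column x4 from the other rows.
After both pivots, the entry at constraint row 2, column x2 is 2.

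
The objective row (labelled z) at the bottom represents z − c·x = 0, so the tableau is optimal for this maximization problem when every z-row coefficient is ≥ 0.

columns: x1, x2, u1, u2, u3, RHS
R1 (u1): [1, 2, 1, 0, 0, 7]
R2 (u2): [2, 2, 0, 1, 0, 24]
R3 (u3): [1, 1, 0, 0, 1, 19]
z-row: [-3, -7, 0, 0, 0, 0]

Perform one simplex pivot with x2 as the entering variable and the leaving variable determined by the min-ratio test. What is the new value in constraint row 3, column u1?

Ratio test on column x2 — row 1: 7/2 = 7/2; row 2: 24/2 = 12; row 3: 19/1 = 19. Minimum is 7/2 at row 1 (u1 leaves); pivot element 2.
Divide row 1 by 2; eliminate column x2 from the other rows.
Row 3 update in column u1: 0 − 1·(1/2) = -1/2.

-1/2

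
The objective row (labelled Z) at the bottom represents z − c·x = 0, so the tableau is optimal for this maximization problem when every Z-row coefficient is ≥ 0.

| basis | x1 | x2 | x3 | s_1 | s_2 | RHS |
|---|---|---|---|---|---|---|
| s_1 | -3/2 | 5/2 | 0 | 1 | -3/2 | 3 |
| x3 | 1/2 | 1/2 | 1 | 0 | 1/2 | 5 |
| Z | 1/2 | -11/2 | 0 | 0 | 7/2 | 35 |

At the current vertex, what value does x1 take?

x1 is not in the basis, so in the current basic feasible solution x1 = 0.

0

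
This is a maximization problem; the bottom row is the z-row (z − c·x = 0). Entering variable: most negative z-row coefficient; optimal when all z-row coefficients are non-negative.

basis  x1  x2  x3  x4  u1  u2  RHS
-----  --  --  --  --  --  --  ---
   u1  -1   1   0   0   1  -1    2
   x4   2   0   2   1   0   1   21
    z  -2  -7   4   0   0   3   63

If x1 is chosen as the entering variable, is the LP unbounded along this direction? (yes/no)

Column x1 has positive entries in row(s) 2, so the ratio test bounds it — not unbounded.

no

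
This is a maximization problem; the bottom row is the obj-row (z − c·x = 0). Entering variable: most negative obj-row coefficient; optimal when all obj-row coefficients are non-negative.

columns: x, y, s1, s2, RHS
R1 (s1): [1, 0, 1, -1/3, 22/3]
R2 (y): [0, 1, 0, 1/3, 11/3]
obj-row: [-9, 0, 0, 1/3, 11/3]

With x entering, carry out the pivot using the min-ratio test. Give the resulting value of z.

Ratio test on column x — row 1: (22/3)/1 = 22/3; row 2: entry 0 ≤ 0. Minimum is 22/3 at row 1 (s1 leaves); pivot element 1.
Pivot on row 1; the obj-row RHS becomes 11/3 − (-9)·(22/3) = 209/3.

209/3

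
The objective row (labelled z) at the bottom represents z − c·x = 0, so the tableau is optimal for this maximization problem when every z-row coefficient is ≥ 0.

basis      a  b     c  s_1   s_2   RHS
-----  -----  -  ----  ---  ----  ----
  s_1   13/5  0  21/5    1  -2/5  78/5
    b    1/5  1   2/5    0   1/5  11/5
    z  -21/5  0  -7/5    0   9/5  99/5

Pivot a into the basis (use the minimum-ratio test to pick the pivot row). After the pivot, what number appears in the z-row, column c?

Ratio test on column a — row 1: (78/5)/(13/5) = 6; row 2: (11/5)/(1/5) = 11. Minimum is 6 at row 1 (s_1 leaves); pivot element 13/5.
Divide row 1 by 13/5; eliminate column a from the other rows.
z-row update in column c: -7/5 − (-21/5)·(21/13) = 70/13.

70/13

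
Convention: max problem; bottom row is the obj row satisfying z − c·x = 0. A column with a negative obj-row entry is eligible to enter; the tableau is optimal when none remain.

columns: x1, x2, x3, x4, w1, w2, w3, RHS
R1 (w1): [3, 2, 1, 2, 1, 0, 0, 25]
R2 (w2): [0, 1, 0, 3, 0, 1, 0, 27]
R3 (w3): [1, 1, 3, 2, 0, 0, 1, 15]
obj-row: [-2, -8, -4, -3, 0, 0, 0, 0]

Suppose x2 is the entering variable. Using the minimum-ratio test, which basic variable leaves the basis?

Column x2 entries and ratios — w1: 25/2 = 25/2; w2: 27/1 = 27; w3: 15/1 = 15.
Smallest ratio is 25/2 in the row of w1, so w1 leaves.

w1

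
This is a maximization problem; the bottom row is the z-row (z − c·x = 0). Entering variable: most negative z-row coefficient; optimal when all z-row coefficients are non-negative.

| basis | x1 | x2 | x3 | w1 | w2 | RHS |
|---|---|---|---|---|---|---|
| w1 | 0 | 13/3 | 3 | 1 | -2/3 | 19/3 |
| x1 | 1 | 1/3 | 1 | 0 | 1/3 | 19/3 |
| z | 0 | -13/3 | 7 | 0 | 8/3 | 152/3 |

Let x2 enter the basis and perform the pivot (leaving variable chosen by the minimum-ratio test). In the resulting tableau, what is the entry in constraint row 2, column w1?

-1/13

Ratio test on column x2 — row 1: (19/3)/(13/3) = 19/13; row 2: (19/3)/(1/3) = 19. Minimum is 19/13 at row 1 (w1 leaves); pivot element 13/3.
Divide row 1 by 13/3; eliminate column x2 from the other rows.
Row 2 update in column w1: 0 − (1/3)·(3/13) = -1/13.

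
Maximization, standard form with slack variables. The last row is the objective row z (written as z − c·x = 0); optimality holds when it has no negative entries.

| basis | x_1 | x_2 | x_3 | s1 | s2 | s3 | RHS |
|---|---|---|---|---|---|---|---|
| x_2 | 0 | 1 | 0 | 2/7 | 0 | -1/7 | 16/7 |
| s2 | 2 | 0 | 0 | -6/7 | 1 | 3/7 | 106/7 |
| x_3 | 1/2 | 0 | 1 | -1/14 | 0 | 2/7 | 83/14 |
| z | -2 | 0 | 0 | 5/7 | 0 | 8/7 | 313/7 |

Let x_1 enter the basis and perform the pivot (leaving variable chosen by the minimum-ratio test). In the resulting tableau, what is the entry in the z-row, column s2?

1

Ratio test on column x_1 — row 1: entry 0 ≤ 0; row 2: (106/7)/2 = 53/7; row 3: (83/14)/(1/2) = 83/7. Minimum is 53/7 at row 2 (s2 leaves); pivot element 2.
Divide row 2 by 2; eliminate column x_1 from the other rows.
z-row update in column s2: 0 − (-2)·(1/2) = 1.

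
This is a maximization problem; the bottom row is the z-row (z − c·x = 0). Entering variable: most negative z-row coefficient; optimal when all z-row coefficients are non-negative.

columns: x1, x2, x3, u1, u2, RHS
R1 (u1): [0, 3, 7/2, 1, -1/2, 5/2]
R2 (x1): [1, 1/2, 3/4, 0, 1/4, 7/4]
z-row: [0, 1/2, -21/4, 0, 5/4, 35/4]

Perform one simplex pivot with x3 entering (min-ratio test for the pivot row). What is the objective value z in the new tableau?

25/2

Ratio test on column x3 — row 1: (5/2)/(7/2) = 5/7; row 2: (7/4)/(3/4) = 7/3. Minimum is 5/7 at row 1 (u1 leaves); pivot element 7/2.
Pivot on row 1; the z-row RHS becomes 35/4 − (-21/4)·(5/7) = 25/2.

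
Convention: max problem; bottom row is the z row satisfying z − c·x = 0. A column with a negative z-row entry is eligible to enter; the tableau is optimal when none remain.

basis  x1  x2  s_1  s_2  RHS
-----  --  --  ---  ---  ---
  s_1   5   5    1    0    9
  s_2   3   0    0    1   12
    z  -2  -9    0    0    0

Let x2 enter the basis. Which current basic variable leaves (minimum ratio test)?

Column x2 entries and ratios — s_1: 9/5 = 9/5; s_2: 0 ≤ 0, skip.
Smallest ratio is 9/5 in the row of s_1, so s_1 leaves.

s_1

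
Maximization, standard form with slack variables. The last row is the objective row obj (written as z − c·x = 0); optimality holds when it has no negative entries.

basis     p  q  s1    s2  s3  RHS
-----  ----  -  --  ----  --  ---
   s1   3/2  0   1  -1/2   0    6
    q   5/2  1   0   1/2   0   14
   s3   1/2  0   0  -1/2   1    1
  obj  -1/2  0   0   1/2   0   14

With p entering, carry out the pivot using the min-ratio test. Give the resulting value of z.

15

Ratio test on column p — row 1: 6/(3/2) = 4; row 2: 14/(5/2) = 28/5; row 3: 1/(1/2) = 2. Minimum is 2 at row 3 (s3 leaves); pivot element 1/2.
Pivot on row 3; the obj-row RHS becomes 14 − (-1/2)·2 = 15.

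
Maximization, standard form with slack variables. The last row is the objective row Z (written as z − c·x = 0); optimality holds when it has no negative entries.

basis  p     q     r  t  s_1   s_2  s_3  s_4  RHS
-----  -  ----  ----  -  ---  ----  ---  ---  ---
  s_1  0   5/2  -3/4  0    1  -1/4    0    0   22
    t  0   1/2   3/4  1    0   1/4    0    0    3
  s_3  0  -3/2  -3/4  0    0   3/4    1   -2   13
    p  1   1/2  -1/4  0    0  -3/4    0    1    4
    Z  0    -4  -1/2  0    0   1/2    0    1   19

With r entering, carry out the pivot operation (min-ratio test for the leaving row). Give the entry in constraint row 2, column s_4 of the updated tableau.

0

Ratio test on column r — row 1: entry -3/4 ≤ 0; row 2: 3/(3/4) = 4; row 3: entry -3/4 ≤ 0; row 4: entry -1/4 ≤ 0. Minimum is 4 at row 2 (t leaves); pivot element 3/4.
Divide row 2 by 3/4; eliminate column r from the other rows.
In the new row 2, the s_4 entry is the old entry divided by the pivot: 0/(3/4) = 0.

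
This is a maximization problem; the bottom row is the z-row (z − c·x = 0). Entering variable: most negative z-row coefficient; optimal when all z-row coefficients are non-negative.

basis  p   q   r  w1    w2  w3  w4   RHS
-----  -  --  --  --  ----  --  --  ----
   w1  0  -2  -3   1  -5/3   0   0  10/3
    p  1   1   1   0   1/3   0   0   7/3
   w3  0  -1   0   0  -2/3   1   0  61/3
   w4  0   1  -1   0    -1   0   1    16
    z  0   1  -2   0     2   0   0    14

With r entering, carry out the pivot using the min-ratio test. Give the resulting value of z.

56/3

Ratio test on column r — row 1: entry -3 ≤ 0; row 2: (7/3)/1 = 7/3; row 3: entry 0 ≤ 0; row 4: entry -1 ≤ 0. Minimum is 7/3 at row 2 (p leaves); pivot element 1.
Pivot on row 2; the z-row RHS becomes 14 − (-2)·(7/3) = 56/3.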